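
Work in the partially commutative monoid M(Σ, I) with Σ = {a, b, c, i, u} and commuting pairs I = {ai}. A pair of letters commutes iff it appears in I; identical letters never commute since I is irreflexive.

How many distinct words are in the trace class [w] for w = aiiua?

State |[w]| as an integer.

piece 0:a — minimal
piece 1:i — minimal
piece 2:i rests on {1:i}
piece 3:u rests on {0:a, 2:i}
piece 4:a rests on {3:u}
minimal pieces: {0:a, 1:i}
ways to finish when only these pieces remain (= sum over removing one remaining piece with nothing left below it):
  1 left: {4}→1
  2 left: {3,4}→1
  3 left: {0,3,4}→1  {2,3,4}→1
  placing 0:a first → 1 extensions
  placing 1:i first → 2 extensions
total linear extensions = 3

3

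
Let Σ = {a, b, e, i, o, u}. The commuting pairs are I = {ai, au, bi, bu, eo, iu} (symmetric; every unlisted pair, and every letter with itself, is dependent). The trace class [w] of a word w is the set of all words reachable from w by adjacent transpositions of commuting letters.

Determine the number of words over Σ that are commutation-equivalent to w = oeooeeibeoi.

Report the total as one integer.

#0=o has no predecessor
#1=e has no predecessor
#2=o depends on [0:o]
#3=o depends on [2:o]
#4=e depends on [1:e]
#5=e depends on [4:e]
#6=i depends on [3:o, 5:e]
#7=b depends on [3:o, 5:e]
#8=e depends on [6:i, 7:b]
#9=o depends on [6:i, 7:b]
#10=i depends on [8:e, 9:o]
sources: [0:o, 1:e]
N(rest) = Σ N(rest − s) over sources s of rest; N(one piece) = 1:
  size 1 → [10]=1
  size 2 → [8,10]=1  [9,10]=1
  size 3 → [8,9,10]=2
  size 4 → [6,8,9,10]=2  [7,8,9,10]=2
  size 5 → [6,7,8,9,10]=4
  size 6 → [3,6,7,8,9,10]=4  [5,6,7,8,9,10]=4
  size 7 → [2,3,6,7,8,9,10]=4  [3,5,6,7,8,9,10]=8  [4,5,6,7,8,9,10]=4
  size 8 → [0,2,3,6,7,8,9,10]=4  [1,4,5,6,7,8,9,10]=4  [2,3,5,6,7,8,9,10]=12  [3,4,5,6,7,8,9,10]=12
  size 9 → [0,2,3,5,6,7,8,9,10]=16  [1,3,4,5,6,7,8,9,10]=16  [2,3,4,5,6,7,8,9,10]=24
  first=0(o) contributes 40
  first=1(e) contributes 40
|[w]| = 80

80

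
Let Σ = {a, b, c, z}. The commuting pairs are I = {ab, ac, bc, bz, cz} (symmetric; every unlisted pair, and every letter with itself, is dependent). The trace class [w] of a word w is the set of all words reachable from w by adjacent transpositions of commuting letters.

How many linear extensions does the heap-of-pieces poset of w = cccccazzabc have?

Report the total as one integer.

2310

drop 0:c onto floor
drop 1:c onto {0:c}
drop 2:c onto {1:c}
drop 3:c onto {2:c}
drop 4:c onto {3:c}
drop 5:a onto floor
drop 6:z onto {5:a}
drop 7:z onto {6:z}
drop 8:a onto {7:z}
drop 9:b onto floor
drop 10:c onto {4:c}
ground layer = {0:c, 5:a, 9:b}
drop-orders for the pieces not yet dropped (sum over which currently-grounded one goes next):
  1 to go: {8} 1  {9} 1  {10} 1
  2 to go: {4,10} 1  {7,8} 1  {8,9} 2  {8,10} 2  {9,10} 2
  3 to go: {3,4,10} 1  {4,8,10} 3  {4,9,10} 3  {6,7,8} 1  {7,8,9} 3  {7,8,10} 3  {8,9,10} 6
  4 to go: {2,3,4,10} 1  {3,4,8,10} 4  {3,4,9,10} 4  {4,7,8,10} 6  {4,8,9,10} 12  {5,6,7,8} 1  {6,7,8,9} 4  {6,7,8,10} 4  {7,8,9,10} 12
  5 to go: {1,2,3,4,10} 1  {2,3,4,8,10} 5  {2,3,4,9,10} 5  {3,4,7,8,10} 10  {3,4,8,9,10} 20  {4,6,7,8,10} 10  {4,7,8,9,10} 30  {5,6,7,8,9} 5  {5,6,7,8,10} 5  {6,7,8,9,10} 20
  6 to go: {0,1,2,3,4,10} 1  {1,2,3,4,8,10} 6  {1,2,3,4,9,10} 6  {2,3,4,7,8,10} 15  {2,3,4,8,9,10} 30  {3,4,6,7,8,10} 20  {3,4,7,8,9,10} 60  {4,5,6,7,8,10} 15  {4,6,7,8,9,10} 60  {5,6,7,8,9,10} 30
  7 to go: {0,1,2,3,4,8,10} 7  {0,1,2,3,4,9,10} 7  {1,2,3,4,7,8,10} 21  {1,2,3,4,8,9,10} 42  {2,3,4,6,7,8,10} 35  {2,3,4,7,8,9,10} 105  {3,4,5,6,7,8,10} 35  {3,4,6,7,8,9,10} 140  {4,5,6,7,8,9,10} 105
  8 to go: {0,1,2,3,4,7,8,10} 28  {0,1,2,3,4,8,9,10} 56  {1,2,3,4,6,7,8,10} 56  {1,2,3,4,7,8,9,10} 168  {2,3,4,5,6,7,8,10} 70  {2,3,4,6,7,8,9,10} 280  {3,4,5,6,7,8,9,10} 280
  9 to go: {0,1,2,3,4,6,7,8,10} 84  {0,1,2,3,4,7,8,9,10} 252  {1,2,3,4,5,6,7,8,10} 126  {1,2,3,4,6,7,8,9,10} 504  {2,3,4,5,6,7,8,9,10} 630
  if 0:c drops first: 1260 orders
  if 5:a drops first: 840 orders
  if 9:b drops first: 210 orders
heap linearizations: 2310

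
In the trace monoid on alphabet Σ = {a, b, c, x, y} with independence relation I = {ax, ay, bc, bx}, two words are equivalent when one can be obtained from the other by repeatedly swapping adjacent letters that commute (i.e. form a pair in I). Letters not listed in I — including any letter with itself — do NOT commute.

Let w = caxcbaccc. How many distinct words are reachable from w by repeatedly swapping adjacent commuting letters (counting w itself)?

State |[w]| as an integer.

drop 0:c onto floor
drop 1:a onto {0:c}
drop 2:x onto {0:c}
drop 3:c onto {1:a, 2:x}
drop 4:b onto {1:a}
drop 5:a onto {3:c, 4:b}
drop 6:c onto {5:a}
drop 7:c onto {6:c}
drop 8:c onto {7:c}
ground layer = {0:c}
drop-orders for the pieces not yet dropped (sum over which currently-grounded one goes next):
  1 to go: {8} 1
  2 to go: {7,8} 1
  3 to go: {6,7,8} 1
  4 to go: {5,6,7,8} 1
  5 to go: {3,5,6,7,8} 1  {4,5,6,7,8} 1
  6 to go: {2,3,5,6,7,8} 1  {3,4,5,6,7,8} 2
  7 to go: {1,3,4,5,6,7,8} 2  {2,3,4,5,6,7,8} 3
  if 0:c drops first: 5 orders

5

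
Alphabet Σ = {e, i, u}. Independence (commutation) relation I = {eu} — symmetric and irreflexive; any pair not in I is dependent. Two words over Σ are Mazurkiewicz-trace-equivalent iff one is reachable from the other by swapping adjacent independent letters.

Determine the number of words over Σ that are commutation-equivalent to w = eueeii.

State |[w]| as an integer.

4

#0=e has no predecessor
#1=u has no predecessor
#2=e depends on [0:e]
#3=e depends on [2:e]
#4=i depends on [1:u, 3:e]
#5=i depends on [4:i]
sources: [0:e, 1:u]
N(rest) = Σ N(rest − s) over sources s of rest; N(one piece) = 1:
  size 1 → [5]=1
  size 2 → [4,5]=1
  size 3 → [1,4,5]=1  [3,4,5]=1
  size 4 → [1,3,4,5]=2  [2,3,4,5]=1
  first=0(e) contributes 3
  first=1(u) contributes 1
|[w]| = 4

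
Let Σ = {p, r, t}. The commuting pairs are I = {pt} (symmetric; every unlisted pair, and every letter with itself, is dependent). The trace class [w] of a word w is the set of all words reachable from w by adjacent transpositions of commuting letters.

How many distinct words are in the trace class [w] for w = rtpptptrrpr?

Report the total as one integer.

drop 0:r onto floor
drop 1:t onto {0:r}
drop 2:p onto {0:r}
drop 3:p onto {2:p}
drop 4:t onto {1:t}
drop 5:p onto {3:p}
drop 6:t onto {4:t}
drop 7:r onto {5:p, 6:t}
drop 8:r onto {7:r}
drop 9:p onto {8:r}
drop 10:r onto {9:p}
ground layer = {0:r}
drop-orders for the pieces not yet dropped (sum over which currently-grounded one goes next):
  1 to go: {10} 1
  2 to go: {9,10} 1
  3 to go: {8,9,10} 1
  4 to go: {7,8,9,10} 1
  5 to go: {5,7,8,9,10} 1  {6,7,8,9,10} 1
  6 to go: {3,5,7,8,9,10} 1  {4,6,7,8,9,10} 1  {5,6,7,8,9,10} 2
  7 to go: {1,4,6,7,8,9,10} 1  {2,3,5,7,8,9,10} 1  {3,5,6,7,8,9,10} 3  {4,5,6,7,8,9,10} 3
  8 to go: {1,4,5,6,7,8,9,10} 4  {2,3,5,6,7,8,9,10} 4  {3,4,5,6,7,8,9,10} 6
  9 to go: {1,3,4,5,6,7,8,9,10} 10  {2,3,4,5,6,7,8,9,10} 10
  if 0:r drops first: 20 orders

20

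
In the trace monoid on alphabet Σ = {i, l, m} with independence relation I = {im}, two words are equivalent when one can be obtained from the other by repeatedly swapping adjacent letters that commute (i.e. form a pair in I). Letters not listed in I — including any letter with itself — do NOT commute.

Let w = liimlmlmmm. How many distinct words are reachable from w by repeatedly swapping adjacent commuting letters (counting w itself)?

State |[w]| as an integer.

piece 0:l — minimal
piece 1:i rests on {0:l}
piece 2:i rests on {1:i}
piece 3:m rests on {0:l}
piece 4:l rests on {2:i, 3:m}
piece 5:m rests on {4:l}
piece 6:l rests on {5:m}
piece 7:m rests on {6:l}
piece 8:m rests on {7:m}
piece 9:m rests on {8:m}
minimal pieces: {0:l}
ways to finish when only these pieces remain (= sum over removing one remaining piece with nothing left below it):
  1 left: {9}→1
  2 left: {8,9}→1
  3 left: {7,8,9}→1
  4 left: {6,7,8,9}→1
  5 left: {5,6,7,8,9}→1
  6 left: {4,5,6,7,8,9}→1
  7 left: {2,4,5,6,7,8,9}→1  {3,4,5,6,7,8,9}→1
  8 left: {1,2,4,5,6,7,8,9}→1  {2,3,4,5,6,7,8,9}→2
  placing 0:l first → 3 extensions

3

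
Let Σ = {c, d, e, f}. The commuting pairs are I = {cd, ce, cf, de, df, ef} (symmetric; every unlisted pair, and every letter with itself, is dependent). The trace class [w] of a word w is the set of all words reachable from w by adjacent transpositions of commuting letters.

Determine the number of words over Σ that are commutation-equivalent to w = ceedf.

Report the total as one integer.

0(c) covers ∅
1(e) covers ∅
2(e) covers 1:e
3(d) covers ∅
4(f) covers ∅
floor of heap: 0:c, 1:e, 3:d, 4:f
completions by unplaced set U, small U first (add the entries for U minus each lowest piece of U):
  |U|=1: {0}:1  {2}:1  {3}:1  {4}:1
  |U|=2: {0,2}:2  {0,3}:2  {0,4}:2  {1,2}:1  {2,3}:2  {2,4}:2  {3,4}:2
  |U|=3: {0,1,2}:3  {0,2,3}:6  {0,2,4}:6  {0,3,4}:6  {1,2,3}:3  {1,2,4}:3  {2,3,4}:6
  start at 0(c): 12
  start at 1(e): 24
  start at 3(d): 12
  start at 4(f): 12
sum over floor = 60

60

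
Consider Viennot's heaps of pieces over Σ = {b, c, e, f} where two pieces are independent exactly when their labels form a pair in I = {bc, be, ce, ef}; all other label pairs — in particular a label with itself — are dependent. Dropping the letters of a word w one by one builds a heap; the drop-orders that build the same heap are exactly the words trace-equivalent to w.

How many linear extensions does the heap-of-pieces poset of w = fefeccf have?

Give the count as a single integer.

21

piece 0:f — minimal
piece 1:e — minimal
piece 2:f rests on {0:f}
piece 3:e rests on {1:e}
piece 4:c rests on {2:f}
piece 5:c rests on {4:c}
piece 6:f rests on {5:c}
minimal pieces: {0:f, 1:e}
ways to finish when only these pieces remain (= sum over removing one remaining piece with nothing left below it):
  1 left: {3}→1  {6}→1
  2 left: {1,3}→1  {3,6}→2  {5,6}→1
  3 left: {1,3,6}→3  {3,5,6}→3  {4,5,6}→1
  4 left: {1,3,5,6}→6  {2,4,5,6}→1  {3,4,5,6}→4
  5 left: {0,2,4,5,6}→1  {1,3,4,5,6}→10  {2,3,4,5,6}→5
  placing 0:f first → 15 extensions
  placing 1:e first → 6 extensions
total linear extensions = 21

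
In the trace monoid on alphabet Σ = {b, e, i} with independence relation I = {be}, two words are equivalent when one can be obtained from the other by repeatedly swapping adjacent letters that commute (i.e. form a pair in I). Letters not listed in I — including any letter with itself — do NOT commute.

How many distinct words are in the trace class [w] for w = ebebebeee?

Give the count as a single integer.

#0=e has no predecessor
#1=b has no predecessor
#2=e depends on [0:e]
#3=b depends on [1:b]
#4=e depends on [2:e]
#5=b depends on [3:b]
#6=e depends on [4:e]
#7=e depends on [6:e]
#8=e depends on [7:e]
sources: [0:e, 1:b]
N(rest) = Σ N(rest − s) over sources s of rest; N(one piece) = 1:
  size 1 → [5]=1  [8]=1
  size 2 → [3,5]=1  [5,8]=2  [7,8]=1
  size 3 → [1,3,5]=1  [3,5,8]=3  [5,7,8]=3  [6,7,8]=1
  size 4 → [1,3,5,8]=4  [3,5,7,8]=6  [4,6,7,8]=1  [5,6,7,8]=4
  size 5 → [1,3,5,7,8]=10  [2,4,6,7,8]=1  [3,5,6,7,8]=10  [4,5,6,7,8]=5
  size 6 → [0,2,4,6,7,8]=1  [1,3,5,6,7,8]=20  [2,4,5,6,7,8]=6  [3,4,5,6,7,8]=15
  size 7 → [0,2,4,5,6,7,8]=7  [1,3,4,5,6,7,8]=35  [2,3,4,5,6,7,8]=21
  first=0(e) contributes 56
  first=1(b) contributes 28
|[w]| = 84

84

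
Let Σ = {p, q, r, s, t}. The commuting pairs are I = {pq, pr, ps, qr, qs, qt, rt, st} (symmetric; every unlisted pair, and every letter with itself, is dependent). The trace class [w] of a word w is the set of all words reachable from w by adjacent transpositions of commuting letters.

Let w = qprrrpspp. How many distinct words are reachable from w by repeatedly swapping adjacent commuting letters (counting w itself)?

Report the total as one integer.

630

0(q) covers ∅
1(p) covers ∅
2(r) covers ∅
3(r) covers 2:r
4(r) covers 3:r
5(p) covers 1:p
6(s) covers 4:r
7(p) covers 5:p
8(p) covers 7:p
floor of heap: 0:q, 1:p, 2:r
completions by unplaced set U, small U first (add the entries for U minus each lowest piece of U):
  |U|=1: {0}:1  {6}:1  {8}:1
  |U|=2: {0,6}:2  {0,8}:2  {4,6}:1  {6,8}:2  {7,8}:1
  |U|=3: {0,4,6}:3  {0,6,8}:6  {0,7,8}:3  {3,4,6}:1  {4,6,8}:3  {5,7,8}:1  {6,7,8}:3
  |U|=4: {0,3,4,6}:4  {0,4,6,8}:12  {0,5,7,8}:4  {0,6,7,8}:12  {1,5,7,8}:1  {2,3,4,6}:1  {3,4,6,8}:4  {4,6,7,8}:6  {5,6,7,8}:4
  |U|=5: {0,1,5,7,8}:5  {0,2,3,4,6}:5  {0,3,4,6,8}:20  {0,4,6,7,8}:30  {0,5,6,7,8}:20  {1,5,6,7,8}:5  {2,3,4,6,8}:5  {3,4,6,7,8}:10  {4,5,6,7,8}:10
  |U|=6: {0,1,5,6,7,8}:30  {0,2,3,4,6,8}:30  {0,3,4,6,7,8}:60  {0,4,5,6,7,8}:60  {1,4,5,6,7,8}:15  {2,3,4,6,7,8}:15  {3,4,5,6,7,8}:20
  |U|=7: {0,1,4,5,6,7,8}:105  {0,2,3,4,6,7,8}:105  {0,3,4,5,6,7,8}:140  {1,3,4,5,6,7,8}:35  {2,3,4,5,6,7,8}:35
  start at 0(q): 70
  start at 1(p): 280
  start at 2(r): 280
sum over floor = 630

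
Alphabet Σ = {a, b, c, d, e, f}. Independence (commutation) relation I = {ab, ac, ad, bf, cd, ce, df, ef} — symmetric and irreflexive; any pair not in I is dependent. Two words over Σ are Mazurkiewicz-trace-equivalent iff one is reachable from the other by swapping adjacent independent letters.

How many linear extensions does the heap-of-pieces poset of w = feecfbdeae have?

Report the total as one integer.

0(f) covers ∅
1(e) covers ∅
2(e) covers 1:e
3(c) covers 0:f
4(f) covers 3:c
5(b) covers 2:e, 3:c
6(d) covers 5:b
7(e) covers 6:d
8(a) covers 4:f, 7:e
9(e) covers 8:a
floor of heap: 0:f, 1:e
completions by unplaced set U, small U first (add the entries for U minus each lowest piece of U):
  |U|=1: {9}:1
  |U|=2: {8,9}:1
  |U|=3: {4,8,9}:1  {7,8,9}:1
  |U|=4: {4,7,8,9}:2  {6,7,8,9}:1
  |U|=5: {4,6,7,8,9}:3  {5,6,7,8,9}:1
  |U|=6: {2,5,6,7,8,9}:1  {4,5,6,7,8,9}:4
  |U|=7: {1,2,5,6,7,8,9}:1  {2,4,5,6,7,8,9}:5  {3,4,5,6,7,8,9}:4
  |U|=8: {0,3,4,5,6,7,8,9}:4  {1,2,4,5,6,7,8,9}:6  {2,3,4,5,6,7,8,9}:9
  start at 0(f): 15
  start at 1(e): 13
sum over floor = 28

28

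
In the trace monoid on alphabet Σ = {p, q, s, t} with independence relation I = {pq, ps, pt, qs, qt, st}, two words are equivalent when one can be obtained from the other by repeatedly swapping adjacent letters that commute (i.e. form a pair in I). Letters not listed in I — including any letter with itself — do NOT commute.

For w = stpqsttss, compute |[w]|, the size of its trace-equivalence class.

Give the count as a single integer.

piece 0:s — minimal
piece 1:t — minimal
piece 2:p — minimal
piece 3:q — minimal
piece 4:s rests on {0:s}
piece 5:t rests on {1:t}
piece 6:t rests on {5:t}
piece 7:s rests on {4:s}
piece 8:s rests on {7:s}
minimal pieces: {0:s, 1:t, 2:p, 3:q}
ways to finish when only these pieces remain (= sum over removing one remaining piece with nothing left below it):
  1 left: {2}→1  {3}→1  {6}→1  {8}→1
  2 left: {2,3}→2  {2,6}→2  {2,8}→2  {3,6}→2  {3,8}→2  {5,6}→1  {6,8}→2  {7,8}→1
  3 left: {1,5,6}→1  {2,3,6}→6  {2,3,8}→6  {2,5,6}→3  {2,6,8}→6  {2,7,8}→3  {3,5,6}→3  {3,6,8}→6  {3,7,8}→3  {4,7,8}→1  {5,6,8}→3  {6,7,8}→3
  4 left: {0,4,7,8}→1  {1,2,5,6}→4  {1,3,5,6}→4  {1,5,6,8}→4  {2,3,5,6}→12  {2,3,6,8}→24  {2,3,7,8}→12  {2,4,7,8}→4  {2,5,6,8}→12  {2,6,7,8}→12  {3,4,7,8}→4  {3,5,6,8}→12  {3,6,7,8}→12  {4,6,7,8}→4  {5,6,7,8}→6
  5 left: {0,2,4,7,8}→5  {0,3,4,7,8}→5  {0,4,6,7,8}→5  {1,2,3,5,6}→20  {1,2,5,6,8}→20  {1,3,5,6,8}→20  {1,5,6,7,8}→10  {2,3,4,7,8}→20  {2,3,5,6,8}→60  {2,3,6,7,8}→60  {2,4,6,7,8}→20  {2,5,6,7,8}→30  {3,4,6,7,8}→20  {3,5,6,7,8}→30  {4,5,6,7,8}→10
  6 left: {0,2,3,4,7,8}→30  {0,2,4,6,7,8}→30  {0,3,4,6,7,8}→30  {0,4,5,6,7,8}→15  {1,2,3,5,6,8}→120  {1,2,5,6,7,8}→60  {1,3,5,6,7,8}→60  {1,4,5,6,7,8}→20  {2,3,4,6,7,8}→120  {2,3,5,6,7,8}→180  {2,4,5,6,7,8}→60  {3,4,5,6,7,8}→60
  7 left: {0,1,4,5,6,7,8}→35  {0,2,3,4,6,7,8}→210  {0,2,4,5,6,7,8}→105  {0,3,4,5,6,7,8}→105  {1,2,3,5,6,7,8}→420  {1,2,4,5,6,7,8}→140  {1,3,4,5,6,7,8}→140  {2,3,4,5,6,7,8}→420
  placing 0:s first → 1120 extensions
  placing 1:t first → 840 extensions
  placing 2:p first → 280 extensions
  placing 3:q first → 280 extensions
total linear extensions = 2520

2520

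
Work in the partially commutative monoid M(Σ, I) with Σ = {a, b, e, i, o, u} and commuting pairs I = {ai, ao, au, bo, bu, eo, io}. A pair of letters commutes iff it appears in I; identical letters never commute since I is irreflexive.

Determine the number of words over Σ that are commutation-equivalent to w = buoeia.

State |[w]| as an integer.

18

#0=b has no predecessor
#1=u has no predecessor
#2=o depends on [1:u]
#3=e depends on [0:b, 1:u]
#4=i depends on [3:e]
#5=a depends on [3:e]
sources: [0:b, 1:u]
N(rest) = Σ N(rest − s) over sources s of rest; N(one piece) = 1:
  size 1 → [2]=1  [4]=1  [5]=1
  size 2 → [2,4]=2  [2,5]=2  [4,5]=2
  size 3 → [2,4,5]=6  [3,4,5]=2
  size 4 → [0,3,4,5]=2  [2,3,4,5]=8
  first=0(b) contributes 8
  first=1(u) contributes 10
|[w]| = 18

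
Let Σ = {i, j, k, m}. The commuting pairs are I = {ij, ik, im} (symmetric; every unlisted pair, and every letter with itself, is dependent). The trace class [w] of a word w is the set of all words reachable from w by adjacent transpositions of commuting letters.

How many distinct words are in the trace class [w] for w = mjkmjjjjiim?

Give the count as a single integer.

drop 0:m onto floor
drop 1:j onto {0:m}
drop 2:k onto {1:j}
drop 3:m onto {2:k}
drop 4:j onto {3:m}
drop 5:j onto {4:j}
drop 6:j onto {5:j}
drop 7:j onto {6:j}
drop 8:i onto floor
drop 9:i onto {8:i}
drop 10:m onto {7:j}
ground layer = {0:m, 8:i}
drop-orders for the pieces not yet dropped (sum over which currently-grounded one goes next):
  1 to go: {9} 1  {10} 1
  2 to go: {7,10} 1  {8,9} 1  {9,10} 2
  3 to go: {6,7,10} 1  {7,9,10} 3  {8,9,10} 3
  4 to go: {5,6,7,10} 1  {6,7,9,10} 4  {7,8,9,10} 6
  5 to go: {4,5,6,7,10} 1  {5,6,7,9,10} 5  {6,7,8,9,10} 10
  6 to go: {3,4,5,6,7,10} 1  {4,5,6,7,9,10} 6  {5,6,7,8,9,10} 15
  7 to go: {2,3,4,5,6,7,10} 1  {3,4,5,6,7,9,10} 7  {4,5,6,7,8,9,10} 21
  8 to go: {1,2,3,4,5,6,7,10} 1  {2,3,4,5,6,7,9,10} 8  {3,4,5,6,7,8,9,10} 28
  9 to go: {0,1,2,3,4,5,6,7,10} 1  {1,2,3,4,5,6,7,9,10} 9  {2,3,4,5,6,7,8,9,10} 36
  if 0:m drops first: 45 orders
  if 8:i drops first: 10 orders
heap linearizations: 55

55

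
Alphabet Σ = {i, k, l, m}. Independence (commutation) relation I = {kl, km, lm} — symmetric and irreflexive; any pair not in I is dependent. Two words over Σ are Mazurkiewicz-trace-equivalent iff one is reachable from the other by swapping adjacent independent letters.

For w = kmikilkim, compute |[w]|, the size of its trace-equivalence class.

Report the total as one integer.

0(k) covers ∅
1(m) covers ∅
2(i) covers 0:k, 1:m
3(k) covers 2:i
4(i) covers 3:k
5(l) covers 4:i
6(k) covers 4:i
7(i) covers 5:l, 6:k
8(m) covers 7:i
floor of heap: 0:k, 1:m
completions by unplaced set U, small U first (add the entries for U minus each lowest piece of U):
  |U|=1: {8}:1
  |U|=2: {7,8}:1
  |U|=3: {5,7,8}:1  {6,7,8}:1
  |U|=4: {5,6,7,8}:2
  |U|=5: {4,5,6,7,8}:2
  |U|=6: {3,4,5,6,7,8}:2
  |U|=7: {2,3,4,5,6,7,8}:2
  start at 0(k): 2
  start at 1(m): 2
sum over floor = 4

4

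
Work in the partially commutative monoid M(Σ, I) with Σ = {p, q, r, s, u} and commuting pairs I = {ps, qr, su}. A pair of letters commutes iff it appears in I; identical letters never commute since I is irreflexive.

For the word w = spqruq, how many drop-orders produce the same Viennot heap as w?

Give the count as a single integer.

4

drop 0:s onto floor
drop 1:p onto floor
drop 2:q onto {0:s, 1:p}
drop 3:r onto {0:s, 1:p}
drop 4:u onto {2:q, 3:r}
drop 5:q onto {4:u}
ground layer = {0:s, 1:p}
drop-orders for the pieces not yet dropped (sum over which currently-grounded one goes next):
  1 to go: {5} 1
  2 to go: {4,5} 1
  3 to go: {2,4,5} 1  {3,4,5} 1
  4 to go: {2,3,4,5} 2
  if 0:s drops first: 2 orders
  if 1:p drops first: 2 orders
heap linearizations: 4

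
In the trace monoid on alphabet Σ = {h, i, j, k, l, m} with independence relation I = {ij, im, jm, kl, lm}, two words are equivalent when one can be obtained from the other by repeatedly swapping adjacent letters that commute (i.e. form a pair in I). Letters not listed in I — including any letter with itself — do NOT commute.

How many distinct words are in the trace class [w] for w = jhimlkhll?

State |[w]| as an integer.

#0=j has no predecessor
#1=h depends on [0:j]
#2=i depends on [1:h]
#3=m depends on [1:h]
#4=l depends on [2:i]
#5=k depends on [2:i, 3:m]
#6=h depends on [4:l, 5:k]
#7=l depends on [6:h]
#8=l depends on [7:l]
sources: [0:j]
N(rest) = Σ N(rest − s) over sources s of rest; N(one piece) = 1:
  size 1 → [8]=1
  size 2 → [7,8]=1
  size 3 → [6,7,8]=1
  size 4 → [4,6,7,8]=1  [5,6,7,8]=1
  size 5 → [3,5,6,7,8]=1  [4,5,6,7,8]=2
  size 6 → [2,4,5,6,7,8]=2  [3,4,5,6,7,8]=3
  size 7 → [2,3,4,5,6,7,8]=5
  first=0(j) contributes 5

5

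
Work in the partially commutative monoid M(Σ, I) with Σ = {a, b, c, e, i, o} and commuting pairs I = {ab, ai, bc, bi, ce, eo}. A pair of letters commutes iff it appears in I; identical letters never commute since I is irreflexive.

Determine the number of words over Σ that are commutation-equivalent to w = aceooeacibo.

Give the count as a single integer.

piece 0:a — minimal
piece 1:c rests on {0:a}
piece 2:e rests on {0:a}
piece 3:o rests on {1:c}
piece 4:o rests on {3:o}
piece 5:e rests on {2:e}
piece 6:a rests on {4:o, 5:e}
piece 7:c rests on {6:a}
piece 8:i rests on {7:c}
piece 9:b rests on {4:o, 5:e}
piece 10:o rests on {8:i, 9:b}
minimal pieces: {0:a}
ways to finish when only these pieces remain (= sum over removing one remaining piece with nothing left below it):
  1 left: {10}→1
  2 left: {8,10}→1  {9,10}→1
  3 left: {7,8,10}→1  {8,9,10}→2
  4 left: {6,7,8,10}→1  {7,8,9,10}→3
  5 left: {6,7,8,9,10}→4
  6 left: {4,6,7,8,9,10}→4  {5,6,7,8,9,10}→4
  7 left: {2,5,6,7,8,9,10}→4  {3,4,6,7,8,9,10}→4  {4,5,6,7,8,9,10}→8
  8 left: {1,3,4,6,7,8,9,10}→4  {2,4,5,6,7,8,9,10}→12  {3,4,5,6,7,8,9,10}→12
  9 left: {1,3,4,5,6,7,8,9,10}→16  {2,3,4,5,6,7,8,9,10}→24
  placing 0:a first → 40 extensions

40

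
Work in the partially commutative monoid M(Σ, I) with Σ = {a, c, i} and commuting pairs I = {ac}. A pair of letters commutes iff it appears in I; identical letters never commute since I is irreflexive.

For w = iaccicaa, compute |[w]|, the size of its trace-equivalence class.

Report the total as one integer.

drop 0:i onto floor
drop 1:a onto {0:i}
drop 2:c onto {0:i}
drop 3:c onto {2:c}
drop 4:i onto {1:a, 3:c}
drop 5:c onto {4:i}
drop 6:a onto {4:i}
drop 7:a onto {6:a}
ground layer = {0:i}
drop-orders for the pieces not yet dropped (sum over which currently-grounded one goes next):
  1 to go: {5} 1  {7} 1
  2 to go: {5,7} 2  {6,7} 1
  3 to go: {5,6,7} 3
  4 to go: {4,5,6,7} 3
  5 to go: {1,4,5,6,7} 3  {3,4,5,6,7} 3
  6 to go: {1,3,4,5,6,7} 6  {2,3,4,5,6,7} 3
  if 0:i drops first: 9 orders

9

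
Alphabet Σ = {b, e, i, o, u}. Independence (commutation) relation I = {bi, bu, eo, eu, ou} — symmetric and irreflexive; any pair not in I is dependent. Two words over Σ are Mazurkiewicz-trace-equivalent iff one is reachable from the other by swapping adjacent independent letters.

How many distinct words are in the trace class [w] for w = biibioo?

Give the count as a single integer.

10

0(b) covers ∅
1(i) covers ∅
2(i) covers 1:i
3(b) covers 0:b
4(i) covers 2:i
5(o) covers 3:b, 4:i
6(o) covers 5:o
floor of heap: 0:b, 1:i
completions by unplaced set U, small U first (add the entries for U minus each lowest piece of U):
  |U|=1: {6}:1
  |U|=2: {5,6}:1
  |U|=3: {3,5,6}:1  {4,5,6}:1
  |U|=4: {0,3,5,6}:1  {2,4,5,6}:1  {3,4,5,6}:2
  |U|=5: {0,3,4,5,6}:3  {1,2,4,5,6}:1  {2,3,4,5,6}:3
  start at 0(b): 4
  start at 1(i): 6
sum over floor = 10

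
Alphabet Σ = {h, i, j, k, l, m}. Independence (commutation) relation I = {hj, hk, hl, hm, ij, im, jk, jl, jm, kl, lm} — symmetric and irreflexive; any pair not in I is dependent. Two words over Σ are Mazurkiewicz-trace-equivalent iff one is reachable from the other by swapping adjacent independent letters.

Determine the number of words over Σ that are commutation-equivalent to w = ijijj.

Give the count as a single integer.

10

#0=i has no predecessor
#1=j has no predecessor
#2=i depends on [0:i]
#3=j depends on [1:j]
#4=j depends on [3:j]
sources: [0:i, 1:j]
N(rest) = Σ N(rest − s) over sources s of rest; N(one piece) = 1:
  size 1 → [2]=1  [4]=1
  size 2 → [0,2]=1  [2,4]=2  [3,4]=1
  size 3 → [0,2,4]=3  [1,3,4]=1  [2,3,4]=3
  first=0(i) contributes 4
  first=1(j) contributes 6
|[w]| = 10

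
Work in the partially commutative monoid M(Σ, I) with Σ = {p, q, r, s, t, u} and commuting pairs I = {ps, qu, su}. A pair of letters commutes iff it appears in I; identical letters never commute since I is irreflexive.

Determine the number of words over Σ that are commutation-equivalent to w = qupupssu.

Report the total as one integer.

36

0(q) covers ∅
1(u) covers ∅
2(p) covers 0:q, 1:u
3(u) covers 2:p
4(p) covers 3:u
5(s) covers 0:q
6(s) covers 5:s
7(u) covers 4:p
floor of heap: 0:q, 1:u
completions by unplaced set U, small U first (add the entries for U minus each lowest piece of U):
  |U|=1: {6}:1  {7}:1
  |U|=2: {4,7}:1  {5,6}:1  {6,7}:2
  |U|=3: {3,4,7}:1  {4,6,7}:3  {5,6,7}:3
  |U|=4: {2,3,4,7}:1  {3,4,6,7}:4  {4,5,6,7}:6
  |U|=5: {1,2,3,4,7}:1  {2,3,4,6,7}:5  {3,4,5,6,7}:10
  |U|=6: {1,2,3,4,6,7}:6  {2,3,4,5,6,7}:15
  start at 0(q): 21
  start at 1(u): 15
sum over floor = 36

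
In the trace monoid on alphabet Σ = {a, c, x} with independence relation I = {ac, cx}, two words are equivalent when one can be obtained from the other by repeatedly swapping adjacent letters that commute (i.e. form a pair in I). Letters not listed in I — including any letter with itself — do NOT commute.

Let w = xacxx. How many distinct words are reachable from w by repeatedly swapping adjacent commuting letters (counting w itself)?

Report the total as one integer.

0(x) covers ∅
1(a) covers 0:x
2(c) covers ∅
3(x) covers 1:a
4(x) covers 3:x
floor of heap: 0:x, 2:c
completions by unplaced set U, small U first (add the entries for U minus each lowest piece of U):
  |U|=1: {2}:1  {4}:1
  |U|=2: {2,4}:2  {3,4}:1
  |U|=3: {1,3,4}:1  {2,3,4}:3
  start at 0(x): 4
  start at 2(c): 1
sum over floor = 5

5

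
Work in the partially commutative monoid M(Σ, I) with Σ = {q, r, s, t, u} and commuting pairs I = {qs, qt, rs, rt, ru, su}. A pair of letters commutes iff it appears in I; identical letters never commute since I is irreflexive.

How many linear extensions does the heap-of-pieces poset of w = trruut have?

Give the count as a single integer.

15

piece 0:t — minimal
piece 1:r — minimal
piece 2:r rests on {1:r}
piece 3:u rests on {0:t}
piece 4:u rests on {3:u}
piece 5:t rests on {4:u}
minimal pieces: {0:t, 1:r}
ways to finish when only these pieces remain (= sum over removing one remaining piece with nothing left below it):
  1 left: {2}→1  {5}→1
  2 left: {1,2}→1  {2,5}→2  {4,5}→1
  3 left: {1,2,5}→3  {2,4,5}→3  {3,4,5}→1
  4 left: {0,3,4,5}→1  {1,2,4,5}→6  {2,3,4,5}→4
  placing 0:t first → 10 extensions
  placing 1:r first → 5 extensions
total linear extensions = 15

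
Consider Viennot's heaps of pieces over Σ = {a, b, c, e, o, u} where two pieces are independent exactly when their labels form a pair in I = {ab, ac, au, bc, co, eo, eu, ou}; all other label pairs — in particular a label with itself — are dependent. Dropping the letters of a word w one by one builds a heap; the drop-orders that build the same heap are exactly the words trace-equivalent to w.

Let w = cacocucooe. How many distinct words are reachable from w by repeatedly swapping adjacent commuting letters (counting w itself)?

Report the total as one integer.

209

#0=c has no predecessor
#1=a has no predecessor
#2=c depends on [0:c]
#3=o depends on [1:a]
#4=c depends on [2:c]
#5=u depends on [4:c]
#6=c depends on [5:u]
#7=o depends on [3:o]
#8=o depends on [7:o]
#9=e depends on [1:a, 6:c]
sources: [0:c, 1:a]
N(rest) = Σ N(rest − s) over sources s of rest; N(one piece) = 1:
  size 1 → [8]=1  [9]=1
  size 2 → [6,9]=1  [7,8]=1  [8,9]=2
  size 3 → [3,7,8]=1  [5,6,9]=1  [6,8,9]=3  [7,8,9]=3
  size 4 → [3,7,8,9]=4  [4,5,6,9]=1  [5,6,8,9]=4  [6,7,8,9]=6
  size 5 → [1,3,7,8,9]=4  [2,4,5,6,9]=1  [3,6,7,8,9]=10  [4,5,6,8,9]=5  [5,6,7,8,9]=10
  size 6 → [0,2,4,5,6,9]=1  [1,3,6,7,8,9]=14  [2,4,5,6,8,9]=6  [3,5,6,7,8,9]=20  [4,5,6,7,8,9]=15
  size 7 → [0,2,4,5,6,8,9]=7  [1,3,5,6,7,8,9]=34  [2,4,5,6,7,8,9]=21  [3,4,5,6,7,8,9]=35
  size 8 → [0,2,4,5,6,7,8,9]=28  [1,3,4,5,6,7,8,9]=69  [2,3,4,5,6,7,8,9]=56
  first=0(c) contributes 125
  first=1(a) contributes 84
|[w]| = 209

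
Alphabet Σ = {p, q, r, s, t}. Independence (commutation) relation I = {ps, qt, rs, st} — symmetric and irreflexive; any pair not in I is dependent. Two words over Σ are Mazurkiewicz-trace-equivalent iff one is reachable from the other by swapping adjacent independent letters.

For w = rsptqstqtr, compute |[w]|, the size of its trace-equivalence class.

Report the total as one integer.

75

#0=r has no predecessor
#1=s has no predecessor
#2=p depends on [0:r]
#3=t depends on [2:p]
#4=q depends on [1:s, 2:p]
#5=s depends on [4:q]
#6=t depends on [3:t]
#7=q depends on [5:s]
#8=t depends on [6:t]
#9=r depends on [7:q, 8:t]
sources: [0:r, 1:s]
N(rest) = Σ N(rest − s) over sources s of rest; N(one piece) = 1:
  size 1 → [9]=1
  size 2 → [7,9]=1  [8,9]=1
  size 3 → [5,7,9]=1  [6,8,9]=1  [7,8,9]=2
  size 4 → [3,6,8,9]=1  [4,5,7,9]=1  [5,7,8,9]=3  [6,7,8,9]=3
  size 5 → [1,4,5,7,9]=1  [3,6,7,8,9]=4  [4,5,7,8,9]=4  [5,6,7,8,9]=6
  size 6 → [1,4,5,7,8,9]=5  [3,5,6,7,8,9]=10  [4,5,6,7,8,9]=10
  size 7 → [1,4,5,6,7,8,9]=15  [3,4,5,6,7,8,9]=20
  size 8 → [1,3,4,5,6,7,8,9]=35  [2,3,4,5,6,7,8,9]=20
  first=0(r) contributes 55
  first=1(s) contributes 20
|[w]| = 75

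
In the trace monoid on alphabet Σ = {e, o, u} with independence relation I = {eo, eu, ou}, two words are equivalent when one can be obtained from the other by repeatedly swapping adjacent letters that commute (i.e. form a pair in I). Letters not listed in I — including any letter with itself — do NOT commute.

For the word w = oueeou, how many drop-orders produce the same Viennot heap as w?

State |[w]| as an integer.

0(o) covers ∅
1(u) covers ∅
2(e) covers ∅
3(e) covers 2:e
4(o) covers 0:o
5(u) covers 1:u
floor of heap: 0:o, 1:u, 2:e
completions by unplaced set U, small U first (add the entries for U minus each lowest piece of U):
  |U|=1: {3}:1  {4}:1  {5}:1
  |U|=2: {0,4}:1  {1,5}:1  {2,3}:1  {3,4}:2  {3,5}:2  {4,5}:2
  |U|=3: {0,3,4}:3  {0,4,5}:3  {1,3,5}:3  {1,4,5}:3  {2,3,4}:3  {2,3,5}:3  {3,4,5}:6
  |U|=4: {0,1,4,5}:6  {0,2,3,4}:6  {0,3,4,5}:12  {1,2,3,5}:6  {1,3,4,5}:12  {2,3,4,5}:12
  start at 0(o): 30
  start at 1(u): 30
  start at 2(e): 30
sum over floor = 90

90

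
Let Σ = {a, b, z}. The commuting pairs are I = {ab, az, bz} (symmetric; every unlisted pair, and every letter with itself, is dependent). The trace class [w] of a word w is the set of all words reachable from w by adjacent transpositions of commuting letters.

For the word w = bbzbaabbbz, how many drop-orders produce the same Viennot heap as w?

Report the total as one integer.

#0=b has no predecessor
#1=b depends on [0:b]
#2=z has no predecessor
#3=b depends on [1:b]
#4=a has no predecessor
#5=a depends on [4:a]
#6=b depends on [3:b]
#7=b depends on [6:b]
#8=b depends on [7:b]
#9=z depends on [2:z]
sources: [0:b, 2:z, 4:a]
N(rest) = Σ N(rest − s) over sources s of rest; N(one piece) = 1:
  size 1 → [5]=1  [8]=1  [9]=1
  size 2 → [2,9]=1  [4,5]=1  [5,8]=2  [5,9]=2  [7,8]=1  [8,9]=2
  size 3 → [2,5,9]=3  [2,8,9]=3  [4,5,8]=3  [4,5,9]=3  [5,7,8]=3  [5,8,9]=6  [6,7,8]=1  [7,8,9]=3
  size 4 → [2,4,5,9]=6  [2,5,8,9]=12  [2,7,8,9]=6  [3,6,7,8]=1  [4,5,7,8]=6  [4,5,8,9]=12  [5,6,7,8]=4  [5,7,8,9]=12  [6,7,8,9]=4
  size 5 → [1,3,6,7,8]=1  [2,4,5,8,9]=30  [2,5,7,8,9]=30  [2,6,7,8,9]=10  [3,5,6,7,8]=5  [3,6,7,8,9]=5  [4,5,6,7,8]=10  [4,5,7,8,9]=30  [5,6,7,8,9]=20
  size 6 → [0,1,3,6,7,8]=1  [1,3,5,6,7,8]=6  [1,3,6,7,8,9]=6  [2,3,6,7,8,9]=15  [2,4,5,7,8,9]=90  [2,5,6,7,8,9]=60  [3,4,5,6,7,8]=15  [3,5,6,7,8,9]=30  [4,5,6,7,8,9]=60
  size 7 → [0,1,3,5,6,7,8]=7  [0,1,3,6,7,8,9]=7  [1,2,3,6,7,8,9]=21  [1,3,4,5,6,7,8]=21  [1,3,5,6,7,8,9]=42  [2,3,5,6,7,8,9]=105  [2,4,5,6,7,8,9]=210  [3,4,5,6,7,8,9]=105
  size 8 → [0,1,2,3,6,7,8,9]=28  [0,1,3,4,5,6,7,8]=28  [0,1,3,5,6,7,8,9]=56  [1,2,3,5,6,7,8,9]=168  [1,3,4,5,6,7,8,9]=168  [2,3,4,5,6,7,8,9]=420
  first=0(b) contributes 756
  first=2(z) contributes 252
  first=4(a) contributes 252
|[w]| = 1260

1260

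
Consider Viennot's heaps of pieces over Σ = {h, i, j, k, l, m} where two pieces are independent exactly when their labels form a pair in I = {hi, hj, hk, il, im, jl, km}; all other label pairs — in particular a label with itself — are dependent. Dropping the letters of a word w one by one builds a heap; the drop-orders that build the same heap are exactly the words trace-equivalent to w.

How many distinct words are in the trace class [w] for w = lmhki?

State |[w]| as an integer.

6

piece 0:l — minimal
piece 1:m rests on {0:l}
piece 2:h rests on {1:m}
piece 3:k rests on {0:l}
piece 4:i rests on {3:k}
minimal pieces: {0:l}
ways to finish when only these pieces remain (= sum over removing one remaining piece with nothing left below it):
  1 left: {2}→1  {4}→1
  2 left: {1,2}→1  {2,4}→2  {3,4}→1
  3 left: {1,2,4}→3  {2,3,4}→3
  placing 0:l first → 6 extensions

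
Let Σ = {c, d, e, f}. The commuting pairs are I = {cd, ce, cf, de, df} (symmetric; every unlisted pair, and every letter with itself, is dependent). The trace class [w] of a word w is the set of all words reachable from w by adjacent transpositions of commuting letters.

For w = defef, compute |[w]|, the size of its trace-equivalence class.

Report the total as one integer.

0(d) covers ∅
1(e) covers ∅
2(f) covers 1:e
3(e) covers 2:f
4(f) covers 3:e
floor of heap: 0:d, 1:e
completions by unplaced set U, small U first (add the entries for U minus each lowest piece of U):
  |U|=1: {0}:1  {4}:1
  |U|=2: {0,4}:2  {3,4}:1
  |U|=3: {0,3,4}:3  {2,3,4}:1
  start at 0(d): 1
  start at 1(e): 4
sum over floor = 5

5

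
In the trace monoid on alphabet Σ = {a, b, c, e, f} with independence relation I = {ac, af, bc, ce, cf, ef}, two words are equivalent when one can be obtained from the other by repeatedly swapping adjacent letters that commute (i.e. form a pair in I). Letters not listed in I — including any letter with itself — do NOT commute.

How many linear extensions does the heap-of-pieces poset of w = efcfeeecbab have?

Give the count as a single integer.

#0=e has no predecessor
#1=f has no predecessor
#2=c has no predecessor
#3=f depends on [1:f]
#4=e depends on [0:e]
#5=e depends on [4:e]
#6=e depends on [5:e]
#7=c depends on [2:c]
#8=b depends on [3:f, 6:e]
#9=a depends on [8:b]
#10=b depends on [9:a]
sources: [0:e, 1:f, 2:c]
N(rest) = Σ N(rest − s) over sources s of rest; N(one piece) = 1:
  size 1 → [7]=1  [10]=1
  size 2 → [2,7]=1  [7,10]=2  [9,10]=1
  size 3 → [2,7,10]=3  [7,9,10]=3  [8,9,10]=1
  size 4 → [2,7,9,10]=6  [3,8,9,10]=1  [6,8,9,10]=1  [7,8,9,10]=4
  size 5 → [1,3,8,9,10]=1  [2,7,8,9,10]=10  [3,6,8,9,10]=2  [3,7,8,9,10]=5  [5,6,8,9,10]=1  [6,7,8,9,10]=5
  size 6 → [1,3,6,8,9,10]=3  [1,3,7,8,9,10]=6  [2,3,7,8,9,10]=15  [2,6,7,8,9,10]=15  [3,5,6,8,9,10]=3  [3,6,7,8,9,10]=12  [4,5,6,8,9,10]=1  [5,6,7,8,9,10]=6
  size 7 → [0,4,5,6,8,9,10]=1  [1,2,3,7,8,9,10]=21  [1,3,5,6,8,9,10]=6  [1,3,6,7,8,9,10]=21  [2,3,6,7,8,9,10]=42  [2,5,6,7,8,9,10]=21  [3,4,5,6,8,9,10]=4  [3,5,6,7,8,9,10]=21  [4,5,6,7,8,9,10]=7
  size 8 → [0,3,4,5,6,8,9,10]=5  [0,4,5,6,7,8,9,10]=8  [1,2,3,6,7,8,9,10]=84  [1,3,4,5,6,8,9,10]=10  [1,3,5,6,7,8,9,10]=48  [2,3,5,6,7,8,9,10]=84  [2,4,5,6,7,8,9,10]=28  [3,4,5,6,7,8,9,10]=32
  size 9 → [0,1,3,4,5,6,8,9,10]=15  [0,2,4,5,6,7,8,9,10]=36  [0,3,4,5,6,7,8,9,10]=45  [1,2,3,5,6,7,8,9,10]=216  [1,3,4,5,6,7,8,9,10]=90  [2,3,4,5,6,7,8,9,10]=144
  first=0(e) contributes 450
  first=1(f) contributes 225
  first=2(c) contributes 150
|[w]| = 825

825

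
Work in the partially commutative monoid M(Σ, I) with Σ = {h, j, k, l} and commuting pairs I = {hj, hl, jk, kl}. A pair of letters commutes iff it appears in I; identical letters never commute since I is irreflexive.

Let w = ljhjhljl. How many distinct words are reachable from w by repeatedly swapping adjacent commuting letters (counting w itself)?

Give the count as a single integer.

piece 0:l — minimal
piece 1:j rests on {0:l}
piece 2:h — minimal
piece 3:j rests on {1:j}
piece 4:h rests on {2:h}
piece 5:l rests on {3:j}
piece 6:j rests on {5:l}
piece 7:l rests on {6:j}
minimal pieces: {0:l, 2:h}
ways to finish when only these pieces remain (= sum over removing one remaining piece with nothing left below it):
  1 left: {4}→1  {7}→1
  2 left: {2,4}→1  {4,7}→2  {6,7}→1
  3 left: {2,4,7}→3  {4,6,7}→3  {5,6,7}→1
  4 left: {2,4,6,7}→6  {3,5,6,7}→1  {4,5,6,7}→4
  5 left: {1,3,5,6,7}→1  {2,4,5,6,7}→10  {3,4,5,6,7}→5
  6 left: {0,1,3,5,6,7}→1  {1,3,4,5,6,7}→6  {2,3,4,5,6,7}→15
  placing 0:l first → 21 extensions
  placing 2:h first → 7 extensions
total linear extensions = 28

28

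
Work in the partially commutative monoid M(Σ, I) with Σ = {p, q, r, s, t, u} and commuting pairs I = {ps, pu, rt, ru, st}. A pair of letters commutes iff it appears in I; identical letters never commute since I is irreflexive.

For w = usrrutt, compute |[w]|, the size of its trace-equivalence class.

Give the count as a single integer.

0(u) covers ∅
1(s) covers 0:u
2(r) covers 1:s
3(r) covers 2:r
4(u) covers 1:s
5(t) covers 4:u
6(t) covers 5:t
floor of heap: 0:u
completions by unplaced set U, small U first (add the entries for U minus each lowest piece of U):
  |U|=1: {3}:1  {6}:1
  |U|=2: {2,3}:1  {3,6}:2  {5,6}:1
  |U|=3: {2,3,6}:3  {3,5,6}:3  {4,5,6}:1
  |U|=4: {2,3,5,6}:6  {3,4,5,6}:4
  |U|=5: {2,3,4,5,6}:10
  start at 0(u): 10

10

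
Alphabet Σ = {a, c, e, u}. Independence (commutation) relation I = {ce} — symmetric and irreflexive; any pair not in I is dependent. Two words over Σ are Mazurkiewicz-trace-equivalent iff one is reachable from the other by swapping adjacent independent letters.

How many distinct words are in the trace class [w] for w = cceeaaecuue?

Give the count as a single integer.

12

piece 0:c — minimal
piece 1:c rests on {0:c}
piece 2:e — minimal
piece 3:e rests on {2:e}
piece 4:a rests on {1:c, 3:e}
piece 5:a rests on {4:a}
piece 6:e rests on {5:a}
piece 7:c rests on {5:a}
piece 8:u rests on {6:e, 7:c}
piece 9:u rests on {8:u}
piece 10:e rests on {9:u}
minimal pieces: {0:c, 2:e}
ways to finish when only these pieces remain (= sum over removing one remaining piece with nothing left below it):
  1 left: {10}→1
  2 left: {9,10}→1
  3 left: {8,9,10}→1
  4 left: {6,8,9,10}→1  {7,8,9,10}→1
  5 left: {6,7,8,9,10}→2
  6 left: {5,6,7,8,9,10}→2
  7 left: {4,5,6,7,8,9,10}→2
  8 left: {1,4,5,6,7,8,9,10}→2  {3,4,5,6,7,8,9,10}→2
  9 left: {0,1,4,5,6,7,8,9,10}→2  {1,3,4,5,6,7,8,9,10}→4  {2,3,4,5,6,7,8,9,10}→2
  placing 0:c first → 6 extensions
  placing 2:e first → 6 extensions
total linear extensions = 12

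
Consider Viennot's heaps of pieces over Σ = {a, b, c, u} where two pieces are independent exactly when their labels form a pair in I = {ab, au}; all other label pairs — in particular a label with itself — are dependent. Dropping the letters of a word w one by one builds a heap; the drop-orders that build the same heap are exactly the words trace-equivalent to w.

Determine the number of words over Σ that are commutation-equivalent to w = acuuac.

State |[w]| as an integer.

drop 0:a onto floor
drop 1:c onto {0:a}
drop 2:u onto {1:c}
drop 3:u onto {2:u}
drop 4:a onto {1:c}
drop 5:c onto {3:u, 4:a}
ground layer = {0:a}
drop-orders for the pieces not yet dropped (sum over which currently-grounded one goes next):
  1 to go: {5} 1
  2 to go: {3,5} 1  {4,5} 1
  3 to go: {2,3,5} 1  {3,4,5} 2
  4 to go: {2,3,4,5} 3
  if 0:a drops first: 3 orders

3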